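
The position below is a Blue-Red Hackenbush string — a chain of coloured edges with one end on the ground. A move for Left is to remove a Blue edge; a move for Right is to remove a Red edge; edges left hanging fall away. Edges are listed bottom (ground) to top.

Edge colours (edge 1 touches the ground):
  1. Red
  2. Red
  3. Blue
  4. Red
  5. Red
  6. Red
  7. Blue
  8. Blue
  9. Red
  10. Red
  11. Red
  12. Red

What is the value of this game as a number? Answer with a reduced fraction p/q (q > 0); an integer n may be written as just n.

-1951/1024

Prefix values for Red Red Blue Red Red Red Blue Blue Red Red Red Red via {L|R} + simplicity:
R: Left { ∅ }, Right { 0 } so simplest -1
RR: Left { ∅ }, Right { -1 0 } so simplest -2
RRB: Left { -2 }, Right { -1 0 } so simplest -3/2
RRBR: Left { -2 }, Right { -3/2 -1 0 } so simplest -7/4
RRBRR: Left { -2 }, Right { -7/4 -3/2 -1 0 } so simplest -15/8
RRBRRR: Left { -2 }, Right { -15/8 -7/4 -3/2 -1 0 } so simplest -31/16
RRBRRRB: Left { -2 -31/16 }, Right { -15/8 -7/4 -3/2 -1 0 } so simplest -61/32
RRBRRRBB: Left { -2 -31/16 -61/32 }, Right { -15/8 -7/4 -3/2 -1 0 } so simplest -121/64
RRBRRRBBR: Left { -2 -31/16 -61/32 }, Right { -121/64 -15/8 -7/4 -3/2 -1 0 } so simplest -243/128
RRBRRRBBRR: Left { -2 -31/16 -61/32 }, Right { -243/128 -121/64 -15/8 -7/4 -3/2 -1 0 } so simplest -487/256
RRBRRRBBRRR: Left { -2 -31/16 -61/32 }, Right { -487/256 -243/128 -121/64 -15/8 -7/4 -3/2 -1 0 } so simplest -975/512
RRBRRRBBRRRR: Left { -2 -31/16 -61/32 }, Right { -975/512 -487/256 -243/128 -121/64 -15/8 -7/4 -3/2 -1 0 } so simplest -1951/1024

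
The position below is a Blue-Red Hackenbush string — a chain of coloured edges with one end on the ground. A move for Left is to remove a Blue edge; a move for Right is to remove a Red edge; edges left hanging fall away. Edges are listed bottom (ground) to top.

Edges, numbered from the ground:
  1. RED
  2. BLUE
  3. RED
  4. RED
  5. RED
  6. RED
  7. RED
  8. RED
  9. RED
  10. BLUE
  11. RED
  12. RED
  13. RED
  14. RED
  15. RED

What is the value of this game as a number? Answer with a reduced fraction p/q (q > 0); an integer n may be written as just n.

-16319/16384

R: Left { ∅ }, Right { 0 } → simplest -1
RB: Left { -1 }, Right { 0 } → simplest -1/2
RBR: Left { -1 }, Right { -1/2, 0 } → simplest -3/4
RBRR: Left { -1 }, Right { -3/4, -1/2, 0 } → simplest -7/8
RBRRR: Left { -1 }, Right { -7/8, -3/4, -1/2, 0 } → simplest -15/16
RBRRRR: Left { -1 }, Right { -15/16, -7/8, -3/4, -1/2, 0 } → simplest -31/32
RBRRRRR: Left { -1 }, Right { -31/32, -15/16, -7/8, -3/4, -1/2, 0 } → simplest -63/64
RBRRRRRR: Left { -1 }, Right { -63/64, -31/32, -15/16, -7/8, -3/4, -1/2, 0 } → simplest -127/128
RBRRRRRRR: Left { -1 }, Right { -127/128, -63/64, -31/32, -15/16, -7/8, -3/4, -1/2, 0 } → simplest -255/256
RBRRRRRRRB: Left { -1, -255/256 }, Right { -127/128, -63/64, -31/32, -15/16, -7/8, -3/4, -1/2, 0 } → simplest -509/512
RBRRRRRRRBR: Left { -1, -255/256 }, Right { -509/512, -127/128, -63/64, -31/32, -15/16, -7/8, -3/4, -1/2, 0 } → simplest -1019/1024
RBRRRRRRRBRR: Left { -1, -255/256 }, Right { -1019/1024, -509/512, -127/128, -63/64, -31/32, -15/16, -7/8, -3/4, -1/2, 0 } → simplest -2039/2048
RBRRRRRRRBRRR: Left { -1, -255/256 }, Right { -2039/2048, -1019/1024, -509/512, -127/128, -63/64, -31/32, -15/16, -7/8, -3/4, -1/2, 0 } → simplest -4079/4096
RBRRRRRRRBRRRR: Left { -1, -255/256 }, Right { -4079/4096, -2039/2048, -1019/1024, -509/512, -127/128, -63/64, -31/32, -15/16, -7/8, -3/4, -1/2, 0 } → simplest -8159/8192
RBRRRRRRRBRRRRR: Left { -1, -255/256 }, Right { -8159/8192, -4079/4096, -2039/2048, -1019/1024, -509/512, -127/128, -63/64, -31/32, -15/16, -7/8, -3/4, -1/2, 0 } → simplest -16319/16384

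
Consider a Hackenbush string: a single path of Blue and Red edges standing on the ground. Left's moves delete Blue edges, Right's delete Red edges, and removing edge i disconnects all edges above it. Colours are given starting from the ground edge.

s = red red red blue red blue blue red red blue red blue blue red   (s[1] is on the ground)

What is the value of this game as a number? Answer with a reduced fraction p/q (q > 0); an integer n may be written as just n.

G_1 [r]  L=[·]  R=[0]  -> -1
G_2 [rr]  L=[·]  R=[-1,0]  -> -2
G_3 [rrr]  L=[·]  R=[-2,-1,0]  -> -3
G_4 [rrrb]  L=[-3]  R=[-2,-1,0]  -> -5/2
G_5 [rrrbr]  L=[-3]  R=[-5/2,-2,-1,0]  -> -11/4
G_6 [rrrbrb]  L=[-3,-11/4]  R=[-5/2,-2,-1,0]  -> -21/8
G_7 [rrrbrbb]  L=[-3,-11/4,-21/8]  R=[-5/2,-2,-1,0]  -> -41/16
G_8 [rrrbrbbr]  L=[-3,-11/4,-21/8]  R=[-41/16,-5/2,-2,-1,0]  -> -83/32
G_9 [rrrbrbbrr]  L=[-3,-11/4,-21/8]  R=[-83/32,-41/16,-5/2,-2,-1,0]  -> -167/64
G_10 [rrrbrbbrrb]  L=[-3,-11/4,-21/8,-167/64]  R=[-83/32,-41/16,-5/2,-2,-1,0]  -> -333/128
G_11 [rrrbrbbrrbr]  L=[-3,-11/4,-21/8,-167/64]  R=[-333/128,-83/32,-41/16,-5/2,-2,-1,0]  -> -667/256
G_12 [rrrbrbbrrbrb]  L=[-3,-11/4,-21/8,-167/64,-667/256]  R=[-333/128,-83/32,-41/16,-5/2,-2,-1,0]  -> -1333/512
G_13 [rrrbrbbrrbrbb]  L=[-3,-11/4,-21/8,-167/64,-667/256,-1333/512]  R=[-333/128,-83/32,-41/16,-5/2,-2,-1,0]  -> -2665/1024
G_14 [rrrbrbbrrbrbbr]  L=[-3,-11/4,-21/8,-167/64,-667/256,-1333/512]  R=[-2665/1024,-333/128,-83/32,-41/16,-5/2,-2,-1,0]  -> -5331/2048

-5331/2048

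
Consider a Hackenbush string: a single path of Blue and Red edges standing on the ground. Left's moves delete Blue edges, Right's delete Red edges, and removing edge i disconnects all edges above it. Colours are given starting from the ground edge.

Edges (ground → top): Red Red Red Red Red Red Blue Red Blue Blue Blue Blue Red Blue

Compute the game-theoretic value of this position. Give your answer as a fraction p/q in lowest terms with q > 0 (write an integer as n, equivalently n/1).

-1413/256

edge 1 of 14 (Red): {  | 0 } so -1
edge 2 of 14 (Red): {  | -1 0 } so -2
edge 3 of 14 (Red): {  | -2 -1 0 } so -3
edge 4 of 14 (Red): {  | -3 -2 -1 0 } so -4
edge 5 of 14 (Red): {  | -4 -3 -2 -1 0 } so -5
edge 6 of 14 (Red): {  | -5 -4 -3 -2 -1 0 } so -6
edge 7 of 14 (Blue): { -6 | -5 -4 -3 -2 -1 0 } so -11/2
edge 8 of 14 (Red): { -6 | -11/2 -5 -4 -3 -2 -1 0 } so -23/4
edge 9 of 14 (Blue): { -6 -23/4 | -11/2 -5 -4 -3 -2 -1 0 } so -45/8
edge 10 of 14 (Blue): { -6 -23/4 -45/8 | -11/2 -5 -4 -3 -2 -1 0 } so -89/16
edge 11 of 14 (Blue): { -6 -23/4 -45/8 -89/16 | -11/2 -5 -4 -3 -2 -1 0 } so -177/32
edge 12 of 14 (Blue): { -6 -23/4 -45/8 -89/16 -177/32 | -11/2 -5 -4 -3 -2 -1 0 } so -353/64
edge 13 of 14 (Red): { -6 -23/4 -45/8 -89/16 -177/32 | -353/64 -11/2 -5 -4 -3 -2 -1 0 } so -707/128
edge 14 of 14 (Blue): { -6 -23/4 -45/8 -89/16 -177/32 -707/128 | -353/64 -11/2 -5 -4 -3 -2 -1 0 } so -1413/256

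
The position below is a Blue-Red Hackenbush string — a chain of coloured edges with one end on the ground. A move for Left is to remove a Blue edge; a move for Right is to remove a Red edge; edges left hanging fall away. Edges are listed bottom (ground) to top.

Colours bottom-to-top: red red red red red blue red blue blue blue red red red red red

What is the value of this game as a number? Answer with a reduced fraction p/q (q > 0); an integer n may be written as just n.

-4671/1024

value_1 [r]  L=[(no moves)]  R=[0]  gives -1
value_2 [rr]  L=[(no moves)]  R=[-1, 0]  gives -2
value_3 [rrr]  L=[(no moves)]  R=[-2, -1, 0]  gives -3
value_4 [rrrr]  L=[(no moves)]  R=[-3, -2, -1, 0]  gives -4
value_5 [rrrrr]  L=[(no moves)]  R=[-4, -3, -2, -1, 0]  gives -5
value_6 [rrrrrb]  L=[-5]  R=[-4, -3, -2, -1, 0]  gives -9/2
value_7 [rrrrrbr]  L=[-5]  R=[-9/2, -4, -3, -2, -1, 0]  gives -19/4
value_8 [rrrrrbrb]  L=[-5, -19/4]  R=[-9/2, -4, -3, -2, -1, 0]  gives -37/8
value_9 [rrrrrbrbb]  L=[-5, -19/4, -37/8]  R=[-9/2, -4, -3, -2, -1, 0]  gives -73/16
value_10 [rrrrrbrbbb]  L=[-5, -19/4, -37/8, -73/16]  R=[-9/2, -4, -3, -2, -1, 0]  gives -145/32
value_11 [rrrrrbrbbbr]  L=[-5, -19/4, -37/8, -73/16]  R=[-145/32, -9/2, -4, -3, -2, -1, 0]  gives -291/64
value_12 [rrrrrbrbbbrr]  L=[-5, -19/4, -37/8, -73/16]  R=[-291/64, -145/32, -9/2, -4, -3, -2, -1, 0]  gives -583/128
value_13 [rrrrrbrbbbrrr]  L=[-5, -19/4, -37/8, -73/16]  R=[-583/128, -291/64, -145/32, -9/2, -4, -3, -2, -1, 0]  gives -1167/256
value_14 [rrrrrbrbbbrrrr]  L=[-5, -19/4, -37/8, -73/16]  R=[-1167/256, -583/128, -291/64, -145/32, -9/2, -4, -3, -2, -1, 0]  gives -2335/512
value_15 [rrrrrbrbbbrrrrr]  L=[-5, -19/4, -37/8, -73/16]  R=[-2335/512, -1167/256, -583/128, -291/64, -145/32, -9/2, -4, -3, -2, -1, 0]  gives -4671/1024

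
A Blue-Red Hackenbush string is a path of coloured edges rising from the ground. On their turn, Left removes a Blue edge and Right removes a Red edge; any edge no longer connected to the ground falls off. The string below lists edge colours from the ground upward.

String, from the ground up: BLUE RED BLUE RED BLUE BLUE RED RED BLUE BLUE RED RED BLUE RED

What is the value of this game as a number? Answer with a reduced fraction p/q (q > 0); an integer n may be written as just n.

Recurse on prefixes of the 14-edge string BLUE RED BLUE RED BLUE BLUE RED RED BLUE BLUE RED RED BLUE RED:
G(B) = { 0 | · } → 1
G(BR) = { 0 | 1 } → 1/2
G(BRB) = { 0; 1/2 | 1 } → 3/4
G(BRBR) = { 0; 1/2 | 3/4; 1 } → 5/8
G(BRBRB) = { 0; 1/2; 5/8 | 3/4; 1 } → 11/16
G(BRBRBB) = { 0; 1/2; 5/8; 11/16 | 3/4; 1 } → 23/32
G(BRBRBBR) = { 0; 1/2; 5/8; 11/16 | 23/32; 3/4; 1 } → 45/64
G(BRBRBBRR) = { 0; 1/2; 5/8; 11/16 | 45/64; 23/32; 3/4; 1 } → 89/128
G(BRBRBBRRB) = { 0; 1/2; 5/8; 11/16; 89/128 | 45/64; 23/32; 3/4; 1 } → 179/256
G(BRBRBBRRBB) = { 0; 1/2; 5/8; 11/16; 89/128; 179/256 | 45/64; 23/32; 3/4; 1 } → 359/512
G(BRBRBBRRBBR) = { 0; 1/2; 5/8; 11/16; 89/128; 179/256 | 359/512; 45/64; 23/32; 3/4; 1 } → 717/1024
G(BRBRBBRRBBRR) = { 0; 1/2; 5/8; 11/16; 89/128; 179/256 | 717/1024; 359/512; 45/64; 23/32; 3/4; 1 } → 1433/2048
G(BRBRBBRRBBRRB) = { 0; 1/2; 5/8; 11/16; 89/128; 179/256; 1433/2048 | 717/1024; 359/512; 45/64; 23/32; 3/4; 1 } → 2867/4096
G(BRBRBBRRBBRRBR) = { 0; 1/2; 5/8; 11/16; 89/128; 179/256; 1433/2048 | 2867/4096; 717/1024; 359/512; 45/64; 23/32; 3/4; 1 } → 5733/8192

5733/8192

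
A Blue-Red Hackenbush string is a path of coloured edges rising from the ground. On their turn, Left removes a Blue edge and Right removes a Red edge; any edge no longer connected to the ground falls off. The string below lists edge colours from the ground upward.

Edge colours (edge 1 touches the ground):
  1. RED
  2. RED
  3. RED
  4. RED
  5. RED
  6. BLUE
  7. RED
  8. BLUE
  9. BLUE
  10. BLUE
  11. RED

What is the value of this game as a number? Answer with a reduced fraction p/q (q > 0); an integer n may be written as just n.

edge 1 of 11 (RED): { (no moves) | 0 } so -1
edge 2 of 11 (RED): { (no moves) | -1; 0 } so -2
edge 3 of 11 (RED): { (no moves) | -2; -1; 0 } so -3
edge 4 of 11 (RED): { (no moves) | -3; -2; -1; 0 } so -4
edge 5 of 11 (RED): { (no moves) | -4; -3; -2; -1; 0 } so -5
edge 6 of 11 (BLUE): { -5 | -4; -3; -2; -1; 0 } so -9/2
edge 7 of 11 (RED): { -5 | -9/2; -4; -3; -2; -1; 0 } so -19/4
edge 8 of 11 (BLUE): { -5; -19/4 | -9/2; -4; -3; -2; -1; 0 } so -37/8
edge 9 of 11 (BLUE): { -5; -19/4; -37/8 | -9/2; -4; -3; -2; -1; 0 } so -73/16
edge 10 of 11 (BLUE): { -5; -19/4; -37/8; -73/16 | -9/2; -4; -3; -2; -1; 0 } so -145/32
edge 11 of 11 (RED): { -5; -19/4; -37/8; -73/16 | -145/32; -9/2; -4; -3; -2; -1; 0 } so -291/64

-291/64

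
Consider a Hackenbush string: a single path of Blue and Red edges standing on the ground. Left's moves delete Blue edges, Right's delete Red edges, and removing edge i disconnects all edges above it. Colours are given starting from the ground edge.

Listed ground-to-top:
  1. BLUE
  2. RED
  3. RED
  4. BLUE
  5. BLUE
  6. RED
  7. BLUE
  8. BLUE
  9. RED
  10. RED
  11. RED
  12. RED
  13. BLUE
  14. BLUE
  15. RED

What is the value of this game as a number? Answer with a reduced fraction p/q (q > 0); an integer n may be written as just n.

Prefix values for BLUE RED RED BLUE BLUE RED BLUE BLUE RED RED RED RED BLUE BLUE RED via {L|R} + simplicity:
g(B) = { 0 | ∅ } ⇒ 1
g(BR) = { 0 | 1 } ⇒ 1/2
g(BRR) = { 0 | 1/2,1 } ⇒ 1/4
g(BRRB) = { 0,1/4 | 1/2,1 } ⇒ 3/8
g(BRRBB) = { 0,1/4,3/8 | 1/2,1 } ⇒ 7/16
g(BRRBBR) = { 0,1/4,3/8 | 7/16,1/2,1 } ⇒ 13/32
g(BRRBBRB) = { 0,1/4,3/8,13/32 | 7/16,1/2,1 } ⇒ 27/64
g(BRRBBRBB) = { 0,1/4,3/8,13/32,27/64 | 7/16,1/2,1 } ⇒ 55/128
g(BRRBBRBBR) = { 0,1/4,3/8,13/32,27/64 | 55/128,7/16,1/2,1 } ⇒ 109/256
g(BRRBBRBBRR) = { 0,1/4,3/8,13/32,27/64 | 109/256,55/128,7/16,1/2,1 } ⇒ 217/512
g(BRRBBRBBRRR) = { 0,1/4,3/8,13/32,27/64 | 217/512,109/256,55/128,7/16,1/2,1 } ⇒ 433/1024
g(BRRBBRBBRRRR) = { 0,1/4,3/8,13/32,27/64 | 433/1024,217/512,109/256,55/128,7/16,1/2,1 } ⇒ 865/2048
g(BRRBBRBBRRRRB) = { 0,1/4,3/8,13/32,27/64,865/2048 | 433/1024,217/512,109/256,55/128,7/16,1/2,1 } ⇒ 1731/4096
g(BRRBBRBBRRRRBB) = { 0,1/4,3/8,13/32,27/64,865/2048,1731/4096 | 433/1024,217/512,109/256,55/128,7/16,1/2,1 } ⇒ 3463/8192
g(BRRBBRBBRRRRBBR) = { 0,1/4,3/8,13/32,27/64,865/2048,1731/4096 | 3463/8192,433/1024,217/512,109/256,55/128,7/16,1/2,1 } ⇒ 6925/16384

6925/16384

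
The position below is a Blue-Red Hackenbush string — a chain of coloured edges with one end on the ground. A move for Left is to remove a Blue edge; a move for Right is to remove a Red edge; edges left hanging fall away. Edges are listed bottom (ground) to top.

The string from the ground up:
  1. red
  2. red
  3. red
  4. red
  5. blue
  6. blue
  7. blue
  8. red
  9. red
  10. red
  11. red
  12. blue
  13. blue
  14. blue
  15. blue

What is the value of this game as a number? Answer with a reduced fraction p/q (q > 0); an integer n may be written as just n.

-6625/2048

Prefix values for red red red red blue blue blue red red red red blue blue blue blue via {L|R} + simplicity:
v(r) = { — | 0 } ⇒ -1
v(rr) = { — | -1 0 } ⇒ -2
v(rrr) = { — | -2 -1 0 } ⇒ -3
v(rrrr) = { — | -3 -2 -1 0 } ⇒ -4
v(rrrrb) = { -4 | -3 -2 -1 0 } ⇒ -7/2
v(rrrrbb) = { -4 -7/2 | -3 -2 -1 0 } ⇒ -13/4
v(rrrrbbb) = { -4 -7/2 -13/4 | -3 -2 -1 0 } ⇒ -25/8
v(rrrrbbbr) = { -4 -7/2 -13/4 | -25/8 -3 -2 -1 0 } ⇒ -51/16
v(rrrrbbbrr) = { -4 -7/2 -13/4 | -51/16 -25/8 -3 -2 -1 0 } ⇒ -103/32
v(rrrrbbbrrr) = { -4 -7/2 -13/4 | -103/32 -51/16 -25/8 -3 -2 -1 0 } ⇒ -207/64
v(rrrrbbbrrrr) = { -4 -7/2 -13/4 | -207/64 -103/32 -51/16 -25/8 -3 -2 -1 0 } ⇒ -415/128
v(rrrrbbbrrrrb) = { -4 -7/2 -13/4 -415/128 | -207/64 -103/32 -51/16 -25/8 -3 -2 -1 0 } ⇒ -829/256
v(rrrrbbbrrrrbb) = { -4 -7/2 -13/4 -415/128 -829/256 | -207/64 -103/32 -51/16 -25/8 -3 -2 -1 0 } ⇒ -1657/512
v(rrrrbbbrrrrbbb) = { -4 -7/2 -13/4 -415/128 -829/256 -1657/512 | -207/64 -103/32 -51/16 -25/8 -3 -2 -1 0 } ⇒ -3313/1024
v(rrrrbbbrrrrbbbb) = { -4 -7/2 -13/4 -415/128 -829/256 -1657/512 -3313/1024 | -207/64 -103/32 -51/16 -25/8 -3 -2 -1 0 } ⇒ -6625/2048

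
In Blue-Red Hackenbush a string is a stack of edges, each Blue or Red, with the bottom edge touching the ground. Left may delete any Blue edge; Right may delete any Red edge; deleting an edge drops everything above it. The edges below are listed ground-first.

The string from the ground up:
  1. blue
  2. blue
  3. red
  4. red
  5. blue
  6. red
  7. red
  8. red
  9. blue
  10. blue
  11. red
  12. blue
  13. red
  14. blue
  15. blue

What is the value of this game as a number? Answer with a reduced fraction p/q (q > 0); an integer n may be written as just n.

10455/8192

edge 1 of 15 (blue): { 0 |  } -> 1
edge 2 of 15 (blue): { 0,1 |  } -> 2
edge 3 of 15 (red): { 0,1 | 2 } -> 3/2
edge 4 of 15 (red): { 0,1 | 3/2,2 } -> 5/4
edge 5 of 15 (blue): { 0,1,5/4 | 3/2,2 } -> 11/8
edge 6 of 15 (red): { 0,1,5/4 | 11/8,3/2,2 } -> 21/16
edge 7 of 15 (red): { 0,1,5/4 | 21/16,11/8,3/2,2 } -> 41/32
edge 8 of 15 (red): { 0,1,5/4 | 41/32,21/16,11/8,3/2,2 } -> 81/64
edge 9 of 15 (blue): { 0,1,5/4,81/64 | 41/32,21/16,11/8,3/2,2 } -> 163/128
edge 10 of 15 (blue): { 0,1,5/4,81/64,163/128 | 41/32,21/16,11/8,3/2,2 } -> 327/256
edge 11 of 15 (red): { 0,1,5/4,81/64,163/128 | 327/256,41/32,21/16,11/8,3/2,2 } -> 653/512
edge 12 of 15 (blue): { 0,1,5/4,81/64,163/128,653/512 | 327/256,41/32,21/16,11/8,3/2,2 } -> 1307/1024
edge 13 of 15 (red): { 0,1,5/4,81/64,163/128,653/512 | 1307/1024,327/256,41/32,21/16,11/8,3/2,2 } -> 2613/2048
edge 14 of 15 (blue): { 0,1,5/4,81/64,163/128,653/512,2613/2048 | 1307/1024,327/256,41/32,21/16,11/8,3/2,2 } -> 5227/4096
edge 15 of 15 (blue): { 0,1,5/4,81/64,163/128,653/512,2613/2048,5227/4096 | 1307/1024,327/256,41/32,21/16,11/8,3/2,2 } -> 10455/8192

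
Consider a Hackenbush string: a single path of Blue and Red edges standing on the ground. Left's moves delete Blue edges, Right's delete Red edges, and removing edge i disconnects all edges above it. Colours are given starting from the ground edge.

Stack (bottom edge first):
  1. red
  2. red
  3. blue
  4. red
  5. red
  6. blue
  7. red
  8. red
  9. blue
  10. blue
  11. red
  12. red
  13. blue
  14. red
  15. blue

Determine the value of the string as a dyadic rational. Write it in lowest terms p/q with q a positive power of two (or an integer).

-15157/8192

Build value(s[:k]) for k = 1..15, string s = red red blue red red blue red red blue blue red red blue red blue.
step 1: add red to get r; options L={ — } R={ 0 } ⇒ -1
step 2: add red to get rr; options L={ — } R={ -1,0 } ⇒ -2
step 3: add blue to get rrb; options L={ -2 } R={ -1,0 } ⇒ -3/2
step 4: add red to get rrbr; options L={ -2 } R={ -3/2,-1,0 } ⇒ -7/4
step 5: add red to get rrbrr; options L={ -2 } R={ -7/4,-3/2,-1,0 } ⇒ -15/8
step 6: add blue to get rrbrrb; options L={ -2,-15/8 } R={ -7/4,-3/2,-1,0 } ⇒ -29/16
step 7: add red to get rrbrrbr; options L={ -2,-15/8 } R={ -29/16,-7/4,-3/2,-1,0 } ⇒ -59/32
step 8: add red to get rrbrrbrr; options L={ -2,-15/8 } R={ -59/32,-29/16,-7/4,-3/2,-1,0 } ⇒ -119/64
step 9: add blue to get rrbrrbrrb; options L={ -2,-15/8,-119/64 } R={ -59/32,-29/16,-7/4,-3/2,-1,0 } ⇒ -237/128
step 10: add blue to get rrbrrbrrbb; options L={ -2,-15/8,-119/64,-237/128 } R={ -59/32,-29/16,-7/4,-3/2,-1,0 } ⇒ -473/256
step 11: add red to get rrbrrbrrbbr; options L={ -2,-15/8,-119/64,-237/128 } R={ -473/256,-59/32,-29/16,-7/4,-3/2,-1,0 } ⇒ -947/512
step 12: add red to get rrbrrbrrbbrr; options L={ -2,-15/8,-119/64,-237/128 } R={ -947/512,-473/256,-59/32,-29/16,-7/4,-3/2,-1,0 } ⇒ -1895/1024
step 13: add blue to get rrbrrbrrbbrrb; options L={ -2,-15/8,-119/64,-237/128,-1895/1024 } R={ -947/512,-473/256,-59/32,-29/16,-7/4,-3/2,-1,0 } ⇒ -3789/2048
step 14: add red to get rrbrrbrrbbrrbr; options L={ -2,-15/8,-119/64,-237/128,-1895/1024 } R={ -3789/2048,-947/512,-473/256,-59/32,-29/16,-7/4,-3/2,-1,0 } ⇒ -7579/4096
step 15: add blue to get rrbrrbrrbbrrbrb; options L={ -2,-15/8,-119/64,-237/128,-1895/1024,-7579/4096 } R={ -3789/2048,-947/512,-473/256,-59/32,-29/16,-7/4,-3/2,-1,0 } ⇒ -15157/8192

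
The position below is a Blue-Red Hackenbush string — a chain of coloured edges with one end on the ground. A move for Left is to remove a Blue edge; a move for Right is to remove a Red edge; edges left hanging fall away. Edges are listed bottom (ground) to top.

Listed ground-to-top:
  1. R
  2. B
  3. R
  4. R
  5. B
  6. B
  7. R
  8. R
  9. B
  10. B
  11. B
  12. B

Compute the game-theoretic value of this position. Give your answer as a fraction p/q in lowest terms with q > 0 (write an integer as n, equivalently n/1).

Prefix values for R B R R B B R R B B B B via {L|R} + simplicity:
R: Left { (no moves) }, Right { 0 } = simplest -1
RB: Left { -1 }, Right { 0 } = simplest -1/2
RBR: Left { -1 }, Right { -1/2,0 } = simplest -3/4
RBRR: Left { -1 }, Right { -3/4,-1/2,0 } = simplest -7/8
RBRRB: Left { -1,-7/8 }, Right { -3/4,-1/2,0 } = simplest -13/16
RBRRBB: Left { -1,-7/8,-13/16 }, Right { -3/4,-1/2,0 } = simplest -25/32
RBRRBBR: Left { -1,-7/8,-13/16 }, Right { -25/32,-3/4,-1/2,0 } = simplest -51/64
RBRRBBRR: Left { -1,-7/8,-13/16 }, Right { -51/64,-25/32,-3/4,-1/2,0 } = simplest -103/128
RBRRBBRRB: Left { -1,-7/8,-13/16,-103/128 }, Right { -51/64,-25/32,-3/4,-1/2,0 } = simplest -205/256
RBRRBBRRBB: Left { -1,-7/8,-13/16,-103/128,-205/256 }, Right { -51/64,-25/32,-3/4,-1/2,0 } = simplest -409/512
RBRRBBRRBBB: Left { -1,-7/8,-13/16,-103/128,-205/256,-409/512 }, Right { -51/64,-25/32,-3/4,-1/2,0 } = simplest -817/1024
RBRRBBRRBBBB: Left { -1,-7/8,-13/16,-103/128,-205/256,-409/512,-817/1024 }, Right { -51/64,-25/32,-3/4,-1/2,0 } = simplest -1633/2048

-1633/2048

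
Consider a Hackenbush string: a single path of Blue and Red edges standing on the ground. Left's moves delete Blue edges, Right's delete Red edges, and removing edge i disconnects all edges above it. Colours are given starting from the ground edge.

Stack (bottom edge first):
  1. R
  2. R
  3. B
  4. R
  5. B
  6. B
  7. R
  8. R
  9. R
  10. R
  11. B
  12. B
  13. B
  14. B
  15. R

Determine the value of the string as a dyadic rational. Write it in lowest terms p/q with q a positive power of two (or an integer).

R: Left {  }, Right { 0 } gives simplest -1
RR: Left {  }, Right { -1, 0 } gives simplest -2
RRB: Left { -2 }, Right { -1, 0 } gives simplest -3/2
RRBR: Left { -2 }, Right { -3/2, -1, 0 } gives simplest -7/4
RRBRB: Left { -2, -7/4 }, Right { -3/2, -1, 0 } gives simplest -13/8
RRBRBB: Left { -2, -7/4, -13/8 }, Right { -3/2, -1, 0 } gives simplest -25/16
RRBRBBR: Left { -2, -7/4, -13/8 }, Right { -25/16, -3/2, -1, 0 } gives simplest -51/32
RRBRBBRR: Left { -2, -7/4, -13/8 }, Right { -51/32, -25/16, -3/2, -1, 0 } gives simplest -103/64
RRBRBBRRR: Left { -2, -7/4, -13/8 }, Right { -103/64, -51/32, -25/16, -3/2, -1, 0 } gives simplest -207/128
RRBRBBRRRR: Left { -2, -7/4, -13/8 }, Right { -207/128, -103/64, -51/32, -25/16, -3/2, -1, 0 } gives simplest -415/256
RRBRBBRRRRB: Left { -2, -7/4, -13/8, -415/256 }, Right { -207/128, -103/64, -51/32, -25/16, -3/2, -1, 0 } gives simplest -829/512
RRBRBBRRRRBB: Left { -2, -7/4, -13/8, -415/256, -829/512 }, Right { -207/128, -103/64, -51/32, -25/16, -3/2, -1, 0 } gives simplest -1657/1024
RRBRBBRRRRBBB: Left { -2, -7/4, -13/8, -415/256, -829/512, -1657/1024 }, Right { -207/128, -103/64, -51/32, -25/16, -3/2, -1, 0 } gives simplest -3313/2048
RRBRBBRRRRBBBB: Left { -2, -7/4, -13/8, -415/256, -829/512, -1657/1024, -3313/2048 }, Right { -207/128, -103/64, -51/32, -25/16, -3/2, -1, 0 } gives simplest -6625/4096
RRBRBBRRRRBBBBR: Left { -2, -7/4, -13/8, -415/256, -829/512, -1657/1024, -3313/2048 }, Right { -6625/4096, -207/128, -103/64, -51/32, -25/16, -3/2, -1, 0 } gives simplest -13251/8192

-13251/8192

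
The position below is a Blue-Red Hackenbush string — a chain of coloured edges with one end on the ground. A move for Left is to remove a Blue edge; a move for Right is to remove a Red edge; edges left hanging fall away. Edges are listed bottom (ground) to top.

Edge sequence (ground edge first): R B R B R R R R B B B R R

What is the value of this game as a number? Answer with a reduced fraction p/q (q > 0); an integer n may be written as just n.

edge 1 of 13 (R): { ∅ | 0 } → -1
edge 2 of 13 (B): { -1 | 0 } → -1/2
edge 3 of 13 (R): { -1 | -1/2; 0 } → -3/4
edge 4 of 13 (B): { -1; -3/4 | -1/2; 0 } → -5/8
edge 5 of 13 (R): { -1; -3/4 | -5/8; -1/2; 0 } → -11/16
edge 6 of 13 (R): { -1; -3/4 | -11/16; -5/8; -1/2; 0 } → -23/32
edge 7 of 13 (R): { -1; -3/4 | -23/32; -11/16; -5/8; -1/2; 0 } → -47/64
edge 8 of 13 (R): { -1; -3/4 | -47/64; -23/32; -11/16; -5/8; -1/2; 0 } → -95/128
edge 9 of 13 (B): { -1; -3/4; -95/128 | -47/64; -23/32; -11/16; -5/8; -1/2; 0 } → -189/256
edge 10 of 13 (B): { -1; -3/4; -95/128; -189/256 | -47/64; -23/32; -11/16; -5/8; -1/2; 0 } → -377/512
edge 11 of 13 (B): { -1; -3/4; -95/128; -189/256; -377/512 | -47/64; -23/32; -11/16; -5/8; -1/2; 0 } → -753/1024
edge 12 of 13 (R): { -1; -3/4; -95/128; -189/256; -377/512 | -753/1024; -47/64; -23/32; -11/16; -5/8; -1/2; 0 } → -1507/2048
edge 13 of 13 (R): { -1; -3/4; -95/128; -189/256; -377/512 | -1507/2048; -753/1024; -47/64; -23/32; -11/16; -5/8; -1/2; 0 } → -3015/4096

-3015/4096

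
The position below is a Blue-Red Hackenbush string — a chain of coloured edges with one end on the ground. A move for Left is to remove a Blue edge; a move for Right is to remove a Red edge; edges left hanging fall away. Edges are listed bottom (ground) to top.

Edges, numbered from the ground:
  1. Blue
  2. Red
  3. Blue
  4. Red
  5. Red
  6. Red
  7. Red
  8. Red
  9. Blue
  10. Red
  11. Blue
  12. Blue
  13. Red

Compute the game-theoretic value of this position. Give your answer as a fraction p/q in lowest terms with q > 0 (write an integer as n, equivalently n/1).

2093/4096

Prefix values for Blue Red Blue Red Red Red Red Red Blue Red Blue Blue Red via {L|R} + simplicity:
val_1 [B]  L=[0]  R=[]  → 1
val_2 [BR]  L=[0]  R=[1]  → 1/2
val_3 [BRB]  L=[0 1/2]  R=[1]  → 3/4
val_4 [BRBR]  L=[0 1/2]  R=[3/4 1]  → 5/8
val_5 [BRBRR]  L=[0 1/2]  R=[5/8 3/4 1]  → 9/16
val_6 [BRBRRR]  L=[0 1/2]  R=[9/16 5/8 3/4 1]  → 17/32
val_7 [BRBRRRR]  L=[0 1/2]  R=[17/32 9/16 5/8 3/4 1]  → 33/64
val_8 [BRBRRRRR]  L=[0 1/2]  R=[33/64 17/32 9/16 5/8 3/4 1]  → 65/128
val_9 [BRBRRRRRB]  L=[0 1/2 65/128]  R=[33/64 17/32 9/16 5/8 3/4 1]  → 131/256
val_10 [BRBRRRRRBR]  L=[0 1/2 65/128]  R=[131/256 33/64 17/32 9/16 5/8 3/4 1]  → 261/512
val_11 [BRBRRRRRBRB]  L=[0 1/2 65/128 261/512]  R=[131/256 33/64 17/32 9/16 5/8 3/4 1]  → 523/1024
val_12 [BRBRRRRRBRBB]  L=[0 1/2 65/128 261/512 523/1024]  R=[131/256 33/64 17/32 9/16 5/8 3/4 1]  → 1047/2048
val_13 [BRBRRRRRBRBBR]  L=[0 1/2 65/128 261/512 523/1024]  R=[1047/2048 131/256 33/64 17/32 9/16 5/8 3/4 1]  → 2093/4096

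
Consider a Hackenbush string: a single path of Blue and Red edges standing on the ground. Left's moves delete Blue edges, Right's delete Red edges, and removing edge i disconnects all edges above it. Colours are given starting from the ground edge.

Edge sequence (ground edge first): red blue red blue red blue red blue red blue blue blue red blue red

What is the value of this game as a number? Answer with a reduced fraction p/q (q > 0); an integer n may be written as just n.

-10891/16384

Recurse on prefixes of the 15-edge string red blue red blue red blue red blue red blue blue blue red blue red:
1 of 15 · r · max L −∞ · min R 0 → -1
2 of 15 · rb · max L -1 · min R 0 → -1/2
3 of 15 · rbr · max L -1 · min R -1/2 → -3/4
4 of 15 · rbrb · max L -3/4 · min R -1/2 → -5/8
5 of 15 · rbrbr · max L -3/4 · min R -5/8 → -11/16
6 of 15 · rbrbrb · max L -11/16 · min R -5/8 → -21/32
7 of 15 · rbrbrbr · max L -11/16 · min R -21/32 → -43/64
8 of 15 · rbrbrbrb · max L -43/64 · min R -21/32 → -85/128
9 of 15 · rbrbrbrbr · max L -43/64 · min R -85/128 → -171/256
10 of 15 · rbrbrbrbrb · max L -171/256 · min R -85/128 → -341/512
11 of 15 · rbrbrbrbrbb · max L -341/512 · min R -85/128 → -681/1024
12 of 15 · rbrbrbrbrbbb · max L -681/1024 · min R -85/128 → -1361/2048
13 of 15 · rbrbrbrbrbbbr · max L -681/1024 · min R -1361/2048 → -2723/4096
14 of 15 · rbrbrbrbrbbbrb · max L -2723/4096 · min R -1361/2048 → -5445/8192
15 of 15 · rbrbrbrbrbbbrbr · max L -2723/4096 · min R -5445/8192 → -10891/16384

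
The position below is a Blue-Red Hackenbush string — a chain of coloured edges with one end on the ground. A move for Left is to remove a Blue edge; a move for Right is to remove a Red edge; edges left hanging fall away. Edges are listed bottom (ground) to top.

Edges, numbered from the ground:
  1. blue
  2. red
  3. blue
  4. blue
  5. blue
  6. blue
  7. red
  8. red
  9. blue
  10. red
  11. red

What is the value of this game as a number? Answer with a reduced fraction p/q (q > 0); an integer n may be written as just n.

969/1024

b: Left { 0 }, Right { (no moves) } -> simplest 1
br: Left { 0 }, Right { 1 } -> simplest 1/2
brb: Left { 0 1/2 }, Right { 1 } -> simplest 3/4
brbb: Left { 0 1/2 3/4 }, Right { 1 } -> simplest 7/8
brbbb: Left { 0 1/2 3/4 7/8 }, Right { 1 } -> simplest 15/16
brbbbb: Left { 0 1/2 3/4 7/8 15/16 }, Right { 1 } -> simplest 31/32
brbbbbr: Left { 0 1/2 3/4 7/8 15/16 }, Right { 31/32 1 } -> simplest 61/64
brbbbbrr: Left { 0 1/2 3/4 7/8 15/16 }, Right { 61/64 31/32 1 } -> simplest 121/128
brbbbbrrb: Left { 0 1/2 3/4 7/8 15/16 121/128 }, Right { 61/64 31/32 1 } -> simplest 243/256
brbbbbrrbr: Left { 0 1/2 3/4 7/8 15/16 121/128 }, Right { 243/256 61/64 31/32 1 } -> simplest 485/512
brbbbbrrbrr: Left { 0 1/2 3/4 7/8 15/16 121/128 }, Right { 485/512 243/256 61/64 31/32 1 } -> simplest 969/1024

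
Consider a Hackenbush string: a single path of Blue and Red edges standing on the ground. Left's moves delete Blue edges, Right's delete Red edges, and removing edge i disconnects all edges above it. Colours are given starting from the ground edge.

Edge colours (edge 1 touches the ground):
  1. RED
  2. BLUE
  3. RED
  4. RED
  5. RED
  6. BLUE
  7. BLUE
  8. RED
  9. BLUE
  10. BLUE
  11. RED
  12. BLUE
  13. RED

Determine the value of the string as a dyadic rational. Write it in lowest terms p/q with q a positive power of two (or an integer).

-3659/4096

Recurse on prefixes of the 13-edge string RED BLUE RED RED RED BLUE BLUE RED BLUE BLUE RED BLUE RED:
1 of 13 · R · max L −∞ · min R 0 gives -1
2 of 13 · RB · max L -1 · min R 0 gives -1/2
3 of 13 · RBR · max L -1 · min R -1/2 gives -3/4
4 of 13 · RBRR · max L -1 · min R -3/4 gives -7/8
5 of 13 · RBRRR · max L -1 · min R -7/8 gives -15/16
6 of 13 · RBRRRB · max L -15/16 · min R -7/8 gives -29/32
7 of 13 · RBRRRBB · max L -29/32 · min R -7/8 gives -57/64
8 of 13 · RBRRRBBR · max L -29/32 · min R -57/64 gives -115/128
9 of 13 · RBRRRBBRB · max L -115/128 · min R -57/64 gives -229/256
10 of 13 · RBRRRBBRBB · max L -229/256 · min R -57/64 gives -457/512
11 of 13 · RBRRRBBRBBR · max L -229/256 · min R -457/512 gives -915/1024
12 of 13 · RBRRRBBRBBRB · max L -915/1024 · min R -457/512 gives -1829/2048
13 of 13 · RBRRRBBRBBRBR · max L -915/1024 · min R -1829/2048 gives -3659/4096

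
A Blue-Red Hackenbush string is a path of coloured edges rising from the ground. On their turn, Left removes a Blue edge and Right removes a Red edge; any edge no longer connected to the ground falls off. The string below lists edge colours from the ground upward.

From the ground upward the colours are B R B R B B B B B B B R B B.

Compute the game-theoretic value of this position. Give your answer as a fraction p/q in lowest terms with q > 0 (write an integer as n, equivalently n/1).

Prefix values for B R B R B B B B B B B R B B via {L|R} + simplicity:
step 1: add B to get B; options L={ 0 } R={ none } — 1
step 2: add R to get BR; options L={ 0 } R={ 1 } — 1/2
step 3: add B to get BRB; options L={ 0; 1/2 } R={ 1 } — 3/4
step 4: add R to get BRBR; options L={ 0; 1/2 } R={ 3/4; 1 } — 5/8
step 5: add B to get BRBRB; options L={ 0; 1/2; 5/8 } R={ 3/4; 1 } — 11/16
step 6: add B to get BRBRBB; options L={ 0; 1/2; 5/8; 11/16 } R={ 3/4; 1 } — 23/32
step 7: add B to get BRBRBBB; options L={ 0; 1/2; 5/8; 11/16; 23/32 } R={ 3/4; 1 } — 47/64
step 8: add B to get BRBRBBBB; options L={ 0; 1/2; 5/8; 11/16; 23/32; 47/64 } R={ 3/4; 1 } — 95/128
step 9: add B to get BRBRBBBBB; options L={ 0; 1/2; 5/8; 11/16; 23/32; 47/64; 95/128 } R={ 3/4; 1 } — 191/256
step 10: add B to get BRBRBBBBBB; options L={ 0; 1/2; 5/8; 11/16; 23/32; 47/64; 95/128; 191/256 } R={ 3/4; 1 } — 383/512
step 11: add B to get BRBRBBBBBBB; options L={ 0; 1/2; 5/8; 11/16; 23/32; 47/64; 95/128; 191/256; 383/512 } R={ 3/4; 1 } — 767/1024
step 12: add R to get BRBRBBBBBBBR; options L={ 0; 1/2; 5/8; 11/16; 23/32; 47/64; 95/128; 191/256; 383/512 } R={ 767/1024; 3/4; 1 } — 1533/2048
step 13: add B to get BRBRBBBBBBBRB; options L={ 0; 1/2; 5/8; 11/16; 23/32; 47/64; 95/128; 191/256; 383/512; 1533/2048 } R={ 767/1024; 3/4; 1 } — 3067/4096
step 14: add B to get BRBRBBBBBBBRBB; options L={ 0; 1/2; 5/8; 11/16; 23/32; 47/64; 95/128; 191/256; 383/512; 1533/2048; 3067/4096 } R={ 767/1024; 3/4; 1 } — 6135/8192

6135/8192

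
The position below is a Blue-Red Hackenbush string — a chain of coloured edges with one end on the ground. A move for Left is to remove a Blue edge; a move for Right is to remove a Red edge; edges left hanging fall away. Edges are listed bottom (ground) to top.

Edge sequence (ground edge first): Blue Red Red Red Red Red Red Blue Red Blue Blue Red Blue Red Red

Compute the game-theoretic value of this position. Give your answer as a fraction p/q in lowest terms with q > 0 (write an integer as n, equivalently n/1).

361/16384

Prefix values for Blue Red Red Red Red Red Red Blue Red Blue Blue Red Blue Red Red via {L|R} + simplicity:
step 1: add Blue to get B; options L={ 0 } R={ none } — 1
step 2: add Red to get BR; options L={ 0 } R={ 1 } — 1/2
step 3: add Red to get BRR; options L={ 0 } R={ 1/2,1 } — 1/4
step 4: add Red to get BRRR; options L={ 0 } R={ 1/4,1/2,1 } — 1/8
step 5: add Red to get BRRRR; options L={ 0 } R={ 1/8,1/4,1/2,1 } — 1/16
step 6: add Red to get BRRRRR; options L={ 0 } R={ 1/16,1/8,1/4,1/2,1 } — 1/32
step 7: add Red to get BRRRRRR; options L={ 0 } R={ 1/32,1/16,1/8,1/4,1/2,1 } — 1/64
step 8: add Blue to get BRRRRRRB; options L={ 0,1/64 } R={ 1/32,1/16,1/8,1/4,1/2,1 } — 3/128
step 9: add Red to get BRRRRRRBR; options L={ 0,1/64 } R={ 3/128,1/32,1/16,1/8,1/4,1/2,1 } — 5/256
step 10: add Blue to get BRRRRRRBRB; options L={ 0,1/64,5/256 } R={ 3/128,1/32,1/16,1/8,1/4,1/2,1 } — 11/512
step 11: add Blue to get BRRRRRRBRBB; options L={ 0,1/64,5/256,11/512 } R={ 3/128,1/32,1/16,1/8,1/4,1/2,1 } — 23/1024
step 12: add Red to get BRRRRRRBRBBR; options L={ 0,1/64,5/256,11/512 } R={ 23/1024,3/128,1/32,1/16,1/8,1/4,1/2,1 } — 45/2048
step 13: add Blue to get BRRRRRRBRBBRB; options L={ 0,1/64,5/256,11/512,45/2048 } R={ 23/1024,3/128,1/32,1/16,1/8,1/4,1/2,1 } — 91/4096
step 14: add Red to get BRRRRRRBRBBRBR; options L={ 0,1/64,5/256,11/512,45/2048 } R={ 91/4096,23/1024,3/128,1/32,1/16,1/8,1/4,1/2,1 } — 181/8192
step 15: add Red to get BRRRRRRBRBBRBRR; options L={ 0,1/64,5/256,11/512,45/2048 } R={ 181/8192,91/4096,23/1024,3/128,1/32,1/16,1/8,1/4,1/2,1 } — 361/16384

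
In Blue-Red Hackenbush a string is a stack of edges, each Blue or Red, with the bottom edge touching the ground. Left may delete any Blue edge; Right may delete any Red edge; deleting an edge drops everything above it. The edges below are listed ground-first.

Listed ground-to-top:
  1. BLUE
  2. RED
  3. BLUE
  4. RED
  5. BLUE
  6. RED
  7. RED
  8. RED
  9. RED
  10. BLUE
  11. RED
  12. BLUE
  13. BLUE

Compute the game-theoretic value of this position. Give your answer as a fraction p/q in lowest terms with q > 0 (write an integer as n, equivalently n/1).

2583/4096

Recurse on prefixes of the 13-edge string BLUE RED BLUE RED BLUE RED RED RED RED BLUE RED BLUE BLUE:
G(B) = { 0 | · } -> 1
G(BR) = { 0 | 1 } -> 1/2
G(BRB) = { 0; 1/2 | 1 } -> 3/4
G(BRBR) = { 0; 1/2 | 3/4; 1 } -> 5/8
G(BRBRB) = { 0; 1/2; 5/8 | 3/4; 1 } -> 11/16
G(BRBRBR) = { 0; 1/2; 5/8 | 11/16; 3/4; 1 } -> 21/32
G(BRBRBRR) = { 0; 1/2; 5/8 | 21/32; 11/16; 3/4; 1 } -> 41/64
G(BRBRBRRR) = { 0; 1/2; 5/8 | 41/64; 21/32; 11/16; 3/4; 1 } -> 81/128
G(BRBRBRRRR) = { 0; 1/2; 5/8 | 81/128; 41/64; 21/32; 11/16; 3/4; 1 } -> 161/256
G(BRBRBRRRRB) = { 0; 1/2; 5/8; 161/256 | 81/128; 41/64; 21/32; 11/16; 3/4; 1 } -> 323/512
G(BRBRBRRRRBR) = { 0; 1/2; 5/8; 161/256 | 323/512; 81/128; 41/64; 21/32; 11/16; 3/4; 1 } -> 645/1024
G(BRBRBRRRRBRB) = { 0; 1/2; 5/8; 161/256; 645/1024 | 323/512; 81/128; 41/64; 21/32; 11/16; 3/4; 1 } -> 1291/2048
G(BRBRBRRRRBRBB) = { 0; 1/2; 5/8; 161/256; 645/1024; 1291/2048 | 323/512; 81/128; 41/64; 21/32; 11/16; 3/4; 1 } -> 2583/4096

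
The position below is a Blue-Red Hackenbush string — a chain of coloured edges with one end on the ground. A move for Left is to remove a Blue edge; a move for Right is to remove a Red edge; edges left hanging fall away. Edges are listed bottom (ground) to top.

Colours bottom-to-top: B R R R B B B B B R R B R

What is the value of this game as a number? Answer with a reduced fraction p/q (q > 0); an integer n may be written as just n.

997/4096

g_1 [B]  L=[0]  R=[none]  => 1
g_2 [BR]  L=[0]  R=[1]  => 1/2
g_3 [BRR]  L=[0]  R=[1/2,1]  => 1/4
g_4 [BRRR]  L=[0]  R=[1/4,1/2,1]  => 1/8
g_5 [BRRRB]  L=[0,1/8]  R=[1/4,1/2,1]  => 3/16
g_6 [BRRRBB]  L=[0,1/8,3/16]  R=[1/4,1/2,1]  => 7/32
g_7 [BRRRBBB]  L=[0,1/8,3/16,7/32]  R=[1/4,1/2,1]  => 15/64
g_8 [BRRRBBBB]  L=[0,1/8,3/16,7/32,15/64]  R=[1/4,1/2,1]  => 31/128
g_9 [BRRRBBBBB]  L=[0,1/8,3/16,7/32,15/64,31/128]  R=[1/4,1/2,1]  => 63/256
g_10 [BRRRBBBBBR]  L=[0,1/8,3/16,7/32,15/64,31/128]  R=[63/256,1/4,1/2,1]  => 125/512
g_11 [BRRRBBBBBRR]  L=[0,1/8,3/16,7/32,15/64,31/128]  R=[125/512,63/256,1/4,1/2,1]  => 249/1024
g_12 [BRRRBBBBBRRB]  L=[0,1/8,3/16,7/32,15/64,31/128,249/1024]  R=[125/512,63/256,1/4,1/2,1]  => 499/2048
g_13 [BRRRBBBBBRRBR]  L=[0,1/8,3/16,7/32,15/64,31/128,249/1024]  R=[499/2048,125/512,63/256,1/4,1/2,1]  => 997/4096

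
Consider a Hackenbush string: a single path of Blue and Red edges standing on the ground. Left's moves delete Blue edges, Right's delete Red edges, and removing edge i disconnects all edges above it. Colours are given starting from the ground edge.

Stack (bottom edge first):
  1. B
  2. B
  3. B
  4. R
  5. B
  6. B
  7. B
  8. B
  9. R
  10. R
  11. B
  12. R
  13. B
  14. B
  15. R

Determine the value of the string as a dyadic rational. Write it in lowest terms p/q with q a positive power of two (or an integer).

12077/4096

Recurse on prefixes of the 15-edge string B B B R B B B B R R B R B B R:
step 1: add B to get B; options L={ 0 } R={ — } -> 1
step 2: add B to get BB; options L={ 0; 1 } R={ — } -> 2
step 3: add B to get BBB; options L={ 0; 1; 2 } R={ — } -> 3
step 4: add R to get BBBR; options L={ 0; 1; 2 } R={ 3 } -> 5/2
step 5: add B to get BBBRB; options L={ 0; 1; 2; 5/2 } R={ 3 } -> 11/4
step 6: add B to get BBBRBB; options L={ 0; 1; 2; 5/2; 11/4 } R={ 3 } -> 23/8
step 7: add B to get BBBRBBB; options L={ 0; 1; 2; 5/2; 11/4; 23/8 } R={ 3 } -> 47/16
step 8: add B to get BBBRBBBB; options L={ 0; 1; 2; 5/2; 11/4; 23/8; 47/16 } R={ 3 } -> 95/32
step 9: add R to get BBBRBBBBR; options L={ 0; 1; 2; 5/2; 11/4; 23/8; 47/16 } R={ 95/32; 3 } -> 189/64
step 10: add R to get BBBRBBBBRR; options L={ 0; 1; 2; 5/2; 11/4; 23/8; 47/16 } R={ 189/64; 95/32; 3 } -> 377/128
step 11: add B to get BBBRBBBBRRB; options L={ 0; 1; 2; 5/2; 11/4; 23/8; 47/16; 377/128 } R={ 189/64; 95/32; 3 } -> 755/256
step 12: add R to get BBBRBBBBRRBR; options L={ 0; 1; 2; 5/2; 11/4; 23/8; 47/16; 377/128 } R={ 755/256; 189/64; 95/32; 3 } -> 1509/512
step 13: add B to get BBBRBBBBRRBRB; options L={ 0; 1; 2; 5/2; 11/4; 23/8; 47/16; 377/128; 1509/512 } R={ 755/256; 189/64; 95/32; 3 } -> 3019/1024
step 14: add B to get BBBRBBBBRRBRBB; options L={ 0; 1; 2; 5/2; 11/4; 23/8; 47/16; 377/128; 1509/512; 3019/1024 } R={ 755/256; 189/64; 95/32; 3 } -> 6039/2048
step 15: add R to get BBBRBBBBRRBRBBR; options L={ 0; 1; 2; 5/2; 11/4; 23/8; 47/16; 377/128; 1509/512; 3019/1024 } R={ 6039/2048; 755/256; 189/64; 95/32; 3 } -> 12077/4096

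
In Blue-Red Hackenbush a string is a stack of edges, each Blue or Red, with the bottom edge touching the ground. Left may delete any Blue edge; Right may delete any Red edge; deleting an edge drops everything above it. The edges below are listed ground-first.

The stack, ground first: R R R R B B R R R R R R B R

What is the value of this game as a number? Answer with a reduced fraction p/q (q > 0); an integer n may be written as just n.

-3579/1024

1 of 14 · R · max L −∞ · min R 0 -> -1
2 of 14 · RR · max L −∞ · min R -1 -> -2
3 of 14 · RRR · max L −∞ · min R -2 -> -3
4 of 14 · RRRR · max L −∞ · min R -3 -> -4
5 of 14 · RRRRB · max L -4 · min R -3 -> -7/2
6 of 14 · RRRRBB · max L -7/2 · min R -3 -> -13/4
7 of 14 · RRRRBBR · max L -7/2 · min R -13/4 -> -27/8
8 of 14 · RRRRBBRR · max L -7/2 · min R -27/8 -> -55/16
9 of 14 · RRRRBBRRR · max L -7/2 · min R -55/16 -> -111/32
10 of 14 · RRRRBBRRRR · max L -7/2 · min R -111/32 -> -223/64
11 of 14 · RRRRBBRRRRR · max L -7/2 · min R -223/64 -> -447/128
12 of 14 · RRRRBBRRRRRR · max L -7/2 · min R -447/128 -> -895/256
13 of 14 · RRRRBBRRRRRRB · max L -895/256 · min R -447/128 -> -1789/512
14 of 14 · RRRRBBRRRRRRBR · max L -895/256 · min R -1789/512 -> -3579/1024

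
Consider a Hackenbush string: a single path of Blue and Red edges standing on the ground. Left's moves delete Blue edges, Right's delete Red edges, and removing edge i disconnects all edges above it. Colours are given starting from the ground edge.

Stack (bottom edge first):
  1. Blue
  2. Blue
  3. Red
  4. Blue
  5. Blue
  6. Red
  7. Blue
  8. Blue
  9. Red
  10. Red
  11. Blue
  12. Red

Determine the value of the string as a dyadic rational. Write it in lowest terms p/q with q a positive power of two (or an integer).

1893/1024

val_1 [B]  L=[0]  R=[∅]  — 1
val_2 [BB]  L=[0, 1]  R=[∅]  — 2
val_3 [BBR]  L=[0, 1]  R=[2]  — 3/2
val_4 [BBRB]  L=[0, 1, 3/2]  R=[2]  — 7/4
val_5 [BBRBB]  L=[0, 1, 3/2, 7/4]  R=[2]  — 15/8
val_6 [BBRBBR]  L=[0, 1, 3/2, 7/4]  R=[15/8, 2]  — 29/16
val_7 [BBRBBRB]  L=[0, 1, 3/2, 7/4, 29/16]  R=[15/8, 2]  — 59/32
val_8 [BBRBBRBB]  L=[0, 1, 3/2, 7/4, 29/16, 59/32]  R=[15/8, 2]  — 119/64
val_9 [BBRBBRBBR]  L=[0, 1, 3/2, 7/4, 29/16, 59/32]  R=[119/64, 15/8, 2]  — 237/128
val_10 [BBRBBRBBRR]  L=[0, 1, 3/2, 7/4, 29/16, 59/32]  R=[237/128, 119/64, 15/8, 2]  — 473/256
val_11 [BBRBBRBBRRB]  L=[0, 1, 3/2, 7/4, 29/16, 59/32, 473/256]  R=[237/128, 119/64, 15/8, 2]  — 947/512
val_12 [BBRBBRBBRRBR]  L=[0, 1, 3/2, 7/4, 29/16, 59/32, 473/256]  R=[947/512, 237/128, 119/64, 15/8, 2]  — 1893/1024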